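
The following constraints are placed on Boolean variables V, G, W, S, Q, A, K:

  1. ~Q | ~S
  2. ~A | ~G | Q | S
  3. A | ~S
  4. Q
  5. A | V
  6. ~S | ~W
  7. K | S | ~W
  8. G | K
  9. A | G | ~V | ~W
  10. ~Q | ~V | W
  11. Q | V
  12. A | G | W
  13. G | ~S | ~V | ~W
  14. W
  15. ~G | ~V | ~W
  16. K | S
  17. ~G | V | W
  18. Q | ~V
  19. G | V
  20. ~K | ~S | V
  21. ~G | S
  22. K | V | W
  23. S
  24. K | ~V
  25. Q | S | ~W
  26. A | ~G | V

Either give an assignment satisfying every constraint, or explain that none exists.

Case S = True:
  (~Q | ~S) forces Q = False.
  Clause (Q) is falsified — contradiction.
Case S = False:
  Clause (S) is falsified — contradiction.
Both cases fail, so the formula is unsatisfiable.

Unsatisfiable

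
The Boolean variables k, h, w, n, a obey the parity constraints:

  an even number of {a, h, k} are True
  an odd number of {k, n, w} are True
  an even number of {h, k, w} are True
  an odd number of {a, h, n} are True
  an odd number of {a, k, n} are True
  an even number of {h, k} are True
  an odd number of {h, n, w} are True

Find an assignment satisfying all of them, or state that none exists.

k = True, h = True, w = False, n = False, a = False

{a, h, k}: 2 true → even ✓
{k, n, w}: 1 true → odd ✓
{h, k, w}: 2 true → even ✓
{a, h, n}: 1 true → odd ✓
{a, k, n}: 1 true → odd ✓
{h, k}: 2 true → even ✓
{h, n, w}: 1 true → odd ✓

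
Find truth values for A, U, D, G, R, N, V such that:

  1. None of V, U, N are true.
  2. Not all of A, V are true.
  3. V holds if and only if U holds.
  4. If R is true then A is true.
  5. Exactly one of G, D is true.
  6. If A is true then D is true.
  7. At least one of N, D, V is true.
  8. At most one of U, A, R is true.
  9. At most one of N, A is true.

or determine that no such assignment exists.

A: False, U: False, D: True, G: False, R: False, N: False, V: False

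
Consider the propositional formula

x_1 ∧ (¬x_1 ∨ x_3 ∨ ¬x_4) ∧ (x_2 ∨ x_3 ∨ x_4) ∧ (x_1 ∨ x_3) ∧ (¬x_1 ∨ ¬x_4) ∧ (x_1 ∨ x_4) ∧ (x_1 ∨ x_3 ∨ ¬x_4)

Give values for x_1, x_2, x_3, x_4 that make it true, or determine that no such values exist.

x_1=T, x_2=F, x_3=T, x_4=F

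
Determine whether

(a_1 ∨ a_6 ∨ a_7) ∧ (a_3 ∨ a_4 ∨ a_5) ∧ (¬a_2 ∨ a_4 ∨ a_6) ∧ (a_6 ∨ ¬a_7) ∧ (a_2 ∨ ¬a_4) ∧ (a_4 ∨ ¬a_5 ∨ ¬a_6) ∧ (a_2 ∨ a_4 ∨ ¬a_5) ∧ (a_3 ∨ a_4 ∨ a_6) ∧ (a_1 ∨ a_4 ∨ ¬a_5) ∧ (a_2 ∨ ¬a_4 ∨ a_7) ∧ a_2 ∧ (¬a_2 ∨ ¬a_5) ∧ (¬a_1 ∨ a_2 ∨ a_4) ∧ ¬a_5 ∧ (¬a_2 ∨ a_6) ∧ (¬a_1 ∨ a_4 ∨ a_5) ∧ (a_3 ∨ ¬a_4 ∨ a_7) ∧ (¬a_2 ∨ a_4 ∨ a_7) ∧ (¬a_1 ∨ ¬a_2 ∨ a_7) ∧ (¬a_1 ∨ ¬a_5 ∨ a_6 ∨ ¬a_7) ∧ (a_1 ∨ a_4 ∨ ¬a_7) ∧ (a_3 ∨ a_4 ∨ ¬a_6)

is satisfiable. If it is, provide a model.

a_1 = False; a_2 = True; a_3 = False; a_4 = True; a_5 = False; a_6 = True; a_7 = True

Unit clause (a_2) forces a_2 = True.
In (¬a_2 ∨ ¬a_5) only ¬a_5 is left, so a_5 = False.
In (¬a_2 ∨ a_6) only a_6 is left, so a_6 = True.
Set a_1 = False.
Set a_3 = False.
  then (a_3 ∨ a_4 ∨ a_5) forces a_4 = True.
  then (a_3 ∨ ¬a_4 ∨ a_7) forces a_7 = True.
All clauses satisfied.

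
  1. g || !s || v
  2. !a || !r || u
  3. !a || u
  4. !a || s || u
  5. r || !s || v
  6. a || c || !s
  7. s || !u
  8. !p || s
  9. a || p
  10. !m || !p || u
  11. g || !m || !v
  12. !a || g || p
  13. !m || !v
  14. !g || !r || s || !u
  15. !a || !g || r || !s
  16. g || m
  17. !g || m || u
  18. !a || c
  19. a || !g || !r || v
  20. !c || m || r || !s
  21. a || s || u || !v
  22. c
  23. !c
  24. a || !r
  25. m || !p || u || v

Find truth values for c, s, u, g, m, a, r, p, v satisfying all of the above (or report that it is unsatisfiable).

The formula is unsatisfiable.

Case c = True:
  Clause (!c) is falsified — contradiction.
Case c = False:
  Clause (c) is falsified — contradiction.
Both cases fail, so the formula is unsatisfiable.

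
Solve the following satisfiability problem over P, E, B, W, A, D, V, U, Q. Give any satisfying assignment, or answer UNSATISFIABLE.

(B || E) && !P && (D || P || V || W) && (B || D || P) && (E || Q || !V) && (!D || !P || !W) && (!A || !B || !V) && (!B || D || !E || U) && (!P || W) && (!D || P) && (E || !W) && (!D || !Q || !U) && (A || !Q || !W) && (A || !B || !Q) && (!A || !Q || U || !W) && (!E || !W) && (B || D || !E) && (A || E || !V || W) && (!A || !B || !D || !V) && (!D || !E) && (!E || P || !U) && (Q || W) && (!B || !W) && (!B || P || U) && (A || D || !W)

Case P = True:
  Clause (!P) is falsified — contradiction.
Case P = False:
  (!D || P) forces D = False.
  (B || D || P) forces B = True.
  (!B || !W) forces W = False.
  (D || P || V || W) forces V = True.
  (!A || !B || !V) forces A = False.
  (A || !B || !Q) forces Q = False.
  Clause (Q || W) is falsified — contradiction.
Both cases fail, so the formula is unsatisfiable.

Unsatisfiable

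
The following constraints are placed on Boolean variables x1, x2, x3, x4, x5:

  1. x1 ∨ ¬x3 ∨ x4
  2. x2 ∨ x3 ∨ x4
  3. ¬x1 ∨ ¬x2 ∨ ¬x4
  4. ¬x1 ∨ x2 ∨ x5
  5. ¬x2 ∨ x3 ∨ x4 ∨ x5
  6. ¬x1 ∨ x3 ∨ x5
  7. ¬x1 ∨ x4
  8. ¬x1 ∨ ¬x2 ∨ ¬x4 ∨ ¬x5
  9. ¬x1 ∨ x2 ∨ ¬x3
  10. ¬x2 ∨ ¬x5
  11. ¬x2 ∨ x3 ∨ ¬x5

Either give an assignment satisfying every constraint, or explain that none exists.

x1: False, x2: False, x3: False, x4: True, x5: True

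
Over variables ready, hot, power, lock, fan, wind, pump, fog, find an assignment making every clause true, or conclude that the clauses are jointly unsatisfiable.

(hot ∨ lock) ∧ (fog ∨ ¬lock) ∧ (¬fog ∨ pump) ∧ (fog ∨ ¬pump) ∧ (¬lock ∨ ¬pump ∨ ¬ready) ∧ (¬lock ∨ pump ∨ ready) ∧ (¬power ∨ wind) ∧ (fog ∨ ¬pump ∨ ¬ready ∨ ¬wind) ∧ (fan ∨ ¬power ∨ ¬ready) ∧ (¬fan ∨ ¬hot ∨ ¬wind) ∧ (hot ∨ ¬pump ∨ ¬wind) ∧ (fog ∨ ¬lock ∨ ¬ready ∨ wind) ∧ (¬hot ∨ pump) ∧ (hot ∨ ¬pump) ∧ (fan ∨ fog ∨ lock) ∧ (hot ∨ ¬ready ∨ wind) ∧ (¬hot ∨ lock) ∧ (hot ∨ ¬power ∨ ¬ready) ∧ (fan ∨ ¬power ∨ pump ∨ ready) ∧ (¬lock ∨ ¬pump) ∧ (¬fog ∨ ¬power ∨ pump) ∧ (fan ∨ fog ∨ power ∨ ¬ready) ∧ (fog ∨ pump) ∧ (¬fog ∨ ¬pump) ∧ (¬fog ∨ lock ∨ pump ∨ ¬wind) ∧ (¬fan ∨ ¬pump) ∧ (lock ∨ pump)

Unsatisfiable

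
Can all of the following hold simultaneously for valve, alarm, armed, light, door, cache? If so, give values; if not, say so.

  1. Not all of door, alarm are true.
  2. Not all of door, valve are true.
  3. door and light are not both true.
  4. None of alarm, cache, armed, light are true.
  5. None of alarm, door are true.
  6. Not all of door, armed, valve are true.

valve=F; alarm=F; armed=F; light=F; door=F; cache=F

  (1) {door, alarm}: 0/2 true — not all ✓
  (2) {door, valve}: 0/2 true — not all ✓
  (3) door=F, light=F — not both ✓
  (4) {alarm, cache, armed, light}: 0 true — none ✓
  (5) {alarm, door}: 0 true — none ✓
  (6) {door, armed, valve}: 0/3 true — not all ✓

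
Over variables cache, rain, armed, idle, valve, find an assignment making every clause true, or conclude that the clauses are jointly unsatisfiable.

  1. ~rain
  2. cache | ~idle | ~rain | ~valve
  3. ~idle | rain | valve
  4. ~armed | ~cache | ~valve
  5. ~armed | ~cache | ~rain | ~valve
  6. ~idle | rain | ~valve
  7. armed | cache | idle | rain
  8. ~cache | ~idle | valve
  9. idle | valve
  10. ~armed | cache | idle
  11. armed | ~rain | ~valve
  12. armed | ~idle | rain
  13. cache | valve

cache=T, rain=F, armed=F, idle=F, valve=T

Unit clause (~rain) forces rain = False.
Try cache = False:
  (cache | valve) forces valve = True.
  (~idle | rain | ~valve) forces idle = False.
  (armed | cache | idle | rain) forces armed = True.
  clause (~armed | cache | idle) is falsified — backtrack.
So cache = True.
Try armed = True:
  (~armed | ~cache | ~valve) forces valve = False.
  (~idle | rain | valve) forces idle = False.
  clause (idle | valve) is falsified — backtrack.
So armed = False.
  then (armed | ~idle | rain) forces idle = False.
  then (idle | valve) forces valve = True.
All clauses satisfied.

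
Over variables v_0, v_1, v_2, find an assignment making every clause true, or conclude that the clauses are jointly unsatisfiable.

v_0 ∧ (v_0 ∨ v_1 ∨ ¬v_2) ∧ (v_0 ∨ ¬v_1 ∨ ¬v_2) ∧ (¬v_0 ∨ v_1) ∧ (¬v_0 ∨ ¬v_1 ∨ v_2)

Unit clause (v_0) forces v_0 = True.
In (¬v_0 ∨ v_1) only v_1 is left, so v_1 = True.
In (¬v_0 ∨ ¬v_1 ∨ v_2) only v_2 is left, so v_2 = True.
Check each clause:
  (v_0): v_0 holds.
  (v_0 ∨ v_1 ∨ ¬v_2): v_0 holds.
  (v_0 ∨ ¬v_1 ∨ ¬v_2): v_0 holds.
  (¬v_0 ∨ v_1): v_1 holds.
  (¬v_0 ∨ ¬v_1 ∨ v_2): v_2 holds.
All clauses satisfied.

v_0: True, v_1: True, v_2: True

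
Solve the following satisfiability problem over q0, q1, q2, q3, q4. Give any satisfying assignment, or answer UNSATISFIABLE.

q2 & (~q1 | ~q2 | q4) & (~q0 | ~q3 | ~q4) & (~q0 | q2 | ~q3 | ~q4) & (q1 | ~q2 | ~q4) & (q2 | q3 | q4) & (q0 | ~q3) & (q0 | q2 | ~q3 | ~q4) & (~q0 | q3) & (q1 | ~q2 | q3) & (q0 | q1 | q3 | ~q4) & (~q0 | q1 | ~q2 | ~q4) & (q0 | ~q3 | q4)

Unit clause (q2) forces q2 = True.
Set q0 = True.
  then (~q0 | q3) forces q3 = True.
  then (~q0 | ~q3 | ~q4) forces q4 = False.
  then (~q1 | ~q2 | q4) forces q1 = False.
All clauses satisfied.

q0=T, q1=F, q2=T, q3=T, q4=F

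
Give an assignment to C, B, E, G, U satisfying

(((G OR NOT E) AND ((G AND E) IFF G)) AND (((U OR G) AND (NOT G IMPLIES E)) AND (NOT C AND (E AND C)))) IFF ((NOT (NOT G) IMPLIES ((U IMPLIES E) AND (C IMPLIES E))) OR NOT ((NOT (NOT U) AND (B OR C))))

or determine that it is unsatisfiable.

C: False; B: True; E: False; G: True; U: True

  (((G OR NOT E) AND ((G AND E) IFF G)) AND (((U OR G) AND (NOT G IMPLIES E)) AND (NOT C AND (E AND C)))) IFF ((NOT (NOT G) IMPLIES ((U IMPLIES E) AND (C IMPLIES E))) OR NOT ((NOT (NOT U) AND (B OR C)))) = True
    ((G OR NOT E) AND ((G AND E) IFF G)) AND (((U OR G) AND (NOT G IMPLIES E)) AND (NOT C AND (E AND C))) = False
      (G OR NOT E) AND ((G AND E) IFF G) = False
        G OR NOT E = True
          NOT E = True
        (G AND E) IFF G = False
          G AND E = False
      ((U OR G) AND (NOT G IMPLIES E)) AND (NOT C AND (E AND C)) = False
        (U OR G) AND (NOT G IMPLIES E) = True
          U OR G = True
          NOT G IMPLIES E = True
            NOT G = False
        NOT C AND (E AND C) = False
          NOT C = True
          E AND C = False
    (NOT (NOT G) IMPLIES ((U IMPLIES E) AND (C IMPLIES E))) OR NOT ((NOT (NOT U) AND (B OR C))) = False
      NOT (NOT G) IMPLIES ((U IMPLIES E) AND (C IMPLIES E)) = False
        NOT (NOT G) = True
          NOT G = False
        (U IMPLIES E) AND (C IMPLIES E) = False
          U IMPLIES E = False
          C IMPLIES E = True
      NOT ((NOT (NOT U) AND (B OR C))) = False
        NOT (NOT U) AND (B OR C) = True
          NOT (NOT U) = True
            NOT U = False
          B OR C = True
The formula evaluates to True.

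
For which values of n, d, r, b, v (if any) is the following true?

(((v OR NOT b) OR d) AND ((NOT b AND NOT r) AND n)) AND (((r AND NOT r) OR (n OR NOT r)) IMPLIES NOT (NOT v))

n = True; d = True; r = False; b = False; v = True

  ((v OR NOT b) OR d) AND ((NOT b AND NOT r) AND n) = True
    (v OR NOT b) OR d = True
      v OR NOT b = True
        NOT b = True
    (NOT b AND NOT r) AND n = True
      NOT b AND NOT r = True
        NOT b = True
        NOT r = True
  ((r AND NOT r) OR (n OR NOT r)) IMPLIES NOT (NOT v) = True
    (r AND NOT r) OR (n OR NOT r) = True
      r AND NOT r = False
        NOT r = True
      n OR NOT r = True
        NOT r = True
    NOT (NOT v) = True
      NOT v = False
Both conjuncts True, so the formula holds.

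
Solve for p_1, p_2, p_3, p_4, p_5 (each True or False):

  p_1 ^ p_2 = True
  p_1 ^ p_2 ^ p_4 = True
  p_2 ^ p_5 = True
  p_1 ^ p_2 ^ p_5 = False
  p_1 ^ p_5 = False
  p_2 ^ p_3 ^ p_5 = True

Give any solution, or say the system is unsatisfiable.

p_1 = True, p_2 = False, p_3 = False, p_4 = False, p_5 = True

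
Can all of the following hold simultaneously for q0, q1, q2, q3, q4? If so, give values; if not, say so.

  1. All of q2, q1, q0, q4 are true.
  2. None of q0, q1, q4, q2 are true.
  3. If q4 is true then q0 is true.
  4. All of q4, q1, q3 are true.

Unsatisfiable — no assignment works.

Case q0 = True:
  Constraint (2) is violated (q0=T) — contradiction.
Case q0 = False:
  Constraint (1) is violated (q0=F) — contradiction.
Both cases fail — unsatisfiable.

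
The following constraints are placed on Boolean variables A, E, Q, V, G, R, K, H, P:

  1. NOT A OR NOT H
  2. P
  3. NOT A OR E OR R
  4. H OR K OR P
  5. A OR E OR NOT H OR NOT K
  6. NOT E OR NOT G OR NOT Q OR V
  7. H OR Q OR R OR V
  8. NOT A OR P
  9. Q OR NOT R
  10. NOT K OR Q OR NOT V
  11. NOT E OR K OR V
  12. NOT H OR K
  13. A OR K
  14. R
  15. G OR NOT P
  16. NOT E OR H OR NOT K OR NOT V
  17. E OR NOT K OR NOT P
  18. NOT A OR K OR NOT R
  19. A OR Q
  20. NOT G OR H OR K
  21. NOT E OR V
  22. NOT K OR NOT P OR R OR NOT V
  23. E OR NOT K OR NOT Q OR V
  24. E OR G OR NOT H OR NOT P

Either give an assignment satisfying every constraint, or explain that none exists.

A: False; E: True; Q: True; V: True; G: True; R: True; K: True; H: True; P: True

Unit clause (P) forces P = True.
Unit clause (R) forces R = True.
In (G OR NOT P) only G is left, so G = True.
In (Q OR NOT R) only Q is left, so Q = True.
Try A = True:
  (NOT A OR NOT H) forces H = False.
  (NOT A OR K OR NOT R) forces K = True.
  (E OR NOT K OR NOT P) forces E = True.
  (NOT E OR NOT G OR NOT Q OR V) forces V = True.
  clause (NOT E OR H OR NOT K OR NOT V) is falsified — backtrack.
So A = False.
  then (A OR K) forces K = True.
  then (E OR NOT K OR NOT P) forces E = True.
  then (NOT E OR V) forces V = True.
  then (NOT E OR H OR NOT K OR NOT V) forces H = True.
All clauses satisfied.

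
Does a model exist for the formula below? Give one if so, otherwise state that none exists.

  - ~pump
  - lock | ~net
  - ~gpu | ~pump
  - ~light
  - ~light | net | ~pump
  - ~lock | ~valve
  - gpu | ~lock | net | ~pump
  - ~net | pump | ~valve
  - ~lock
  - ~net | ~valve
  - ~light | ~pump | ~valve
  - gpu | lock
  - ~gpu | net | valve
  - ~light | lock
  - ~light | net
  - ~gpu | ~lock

Unit clause (~pump) forces pump = False.
Unit clause (~light) forces light = False.
Unit clause (~lock) forces lock = False.
In (gpu | lock) only gpu is left, so gpu = True.
In (lock | ~net) only ~net is left, so net = False.
In (~gpu | net | valve) only valve is left, so valve = True.
All clauses satisfied.

light = False, lock = False, valve = True, net = False, pump = False, gpu = True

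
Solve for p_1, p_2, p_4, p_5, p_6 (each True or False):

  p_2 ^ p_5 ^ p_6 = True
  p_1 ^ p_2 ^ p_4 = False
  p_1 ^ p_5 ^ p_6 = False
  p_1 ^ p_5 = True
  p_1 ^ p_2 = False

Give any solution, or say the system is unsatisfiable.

Adding constraints 1, 3, 5 mod 2: every variable appears an even number of times on the left, so the left side is 0.
But the right sides sum to 1 (mod 2). 0 ≠ 1 — the system is inconsistent.

UNSATISFIABLE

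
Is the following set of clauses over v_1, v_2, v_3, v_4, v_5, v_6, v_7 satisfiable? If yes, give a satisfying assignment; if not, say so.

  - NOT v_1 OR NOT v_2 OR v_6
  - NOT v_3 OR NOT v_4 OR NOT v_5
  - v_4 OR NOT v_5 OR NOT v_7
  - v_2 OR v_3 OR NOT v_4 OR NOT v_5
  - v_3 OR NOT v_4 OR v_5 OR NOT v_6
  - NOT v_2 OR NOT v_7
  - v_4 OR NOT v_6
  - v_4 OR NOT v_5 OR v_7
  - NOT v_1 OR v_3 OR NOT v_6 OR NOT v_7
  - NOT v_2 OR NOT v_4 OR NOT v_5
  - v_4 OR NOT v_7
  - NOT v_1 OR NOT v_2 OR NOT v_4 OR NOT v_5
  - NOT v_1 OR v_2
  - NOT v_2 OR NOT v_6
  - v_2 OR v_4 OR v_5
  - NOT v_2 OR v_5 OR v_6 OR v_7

Set v_1 = False.
Try v_2 = True:
  (NOT v_2 OR NOT v_7) forces v_7 = False.
  (NOT v_2 OR NOT v_6) forces v_6 = False.
  (NOT v_2 OR v_5 OR v_6 OR v_7) forces v_5 = True.
  (v_4 OR NOT v_5 OR v_7) forces v_4 = True.
  clause (NOT v_2 OR NOT v_4 OR NOT v_5) is falsified — backtrack.
So v_2 = False.
Set v_3 = True.
Try v_4 = False:
  (v_4 OR NOT v_6) forces v_6 = False.
  (v_4 OR NOT v_7) forces v_7 = False.
  (v_4 OR NOT v_5 OR v_7) forces v_5 = False.
  clause (v_2 OR v_4 OR v_5) is falsified — backtrack.
So v_4 = True.
  then (NOT v_3 OR NOT v_4 OR NOT v_5) forces v_5 = False.
Set v_6 = False.
Set v_7 = True.
All clauses satisfied.

v_1: False, v_2: False, v_3: True, v_4: True, v_5: False, v_6: False, v_7: True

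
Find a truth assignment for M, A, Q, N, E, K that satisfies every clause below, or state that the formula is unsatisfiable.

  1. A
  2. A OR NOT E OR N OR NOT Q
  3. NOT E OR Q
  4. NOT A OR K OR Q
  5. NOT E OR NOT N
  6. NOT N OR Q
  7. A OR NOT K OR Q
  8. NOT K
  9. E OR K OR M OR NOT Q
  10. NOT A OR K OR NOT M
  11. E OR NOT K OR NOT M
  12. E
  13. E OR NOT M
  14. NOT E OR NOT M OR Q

M = False; A = True; Q = True; N = False; E = True; K = False

Unit clause (A) forces A = True.
Unit clause (NOT K) forces K = False.
In (NOT A OR K OR NOT M) only NOT M is left, so M = False.
Unit clause (E) forces E = True.
In (NOT E OR Q) only Q is left, so Q = True.
In (NOT E OR NOT N) only NOT N is left, so N = False.
All clauses satisfied.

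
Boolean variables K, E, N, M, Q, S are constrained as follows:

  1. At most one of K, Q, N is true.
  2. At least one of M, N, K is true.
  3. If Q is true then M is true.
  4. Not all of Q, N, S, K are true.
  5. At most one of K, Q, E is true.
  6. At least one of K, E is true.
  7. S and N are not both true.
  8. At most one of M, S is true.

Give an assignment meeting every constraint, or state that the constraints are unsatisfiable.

K = False; E = True; N = True; M = False; Q = False; S = False

  (1) {K, Q, N}: 1 true — at most one ✓
  (2) {M, N, K}: 1 true — at least one ✓
  (3) Q=F ⇒ M: vacuous ✓
  (4) {Q, N, S, K}: 1/4 true — not all ✓
  (5) {K, Q, E}: 1 true — at most one ✓
  (6) {K, E}: 1 true — at least one ✓
  (7) S=F, N=T — not both ✓
  (8) {M, S}: 0 true — at most one ✓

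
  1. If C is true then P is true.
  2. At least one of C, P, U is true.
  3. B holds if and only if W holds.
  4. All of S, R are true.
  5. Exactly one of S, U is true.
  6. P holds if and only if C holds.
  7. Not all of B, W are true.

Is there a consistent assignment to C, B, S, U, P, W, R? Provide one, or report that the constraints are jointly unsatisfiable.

C = True; B = False; S = True; U = False; P = True; W = False; R = True

  (1) C=T ⇒ P: T ✓
  (2) {C, P, U}: 2 true — at least one ✓
  (3) B=F, W=F — same ✓
  (4) {S, R}: all 2 true ✓
  (5) {S, U}: 1 true — exactly one ✓
  (6) P=T, C=T — same ✓
  (7) {B, W}: 0/2 true — not all ✓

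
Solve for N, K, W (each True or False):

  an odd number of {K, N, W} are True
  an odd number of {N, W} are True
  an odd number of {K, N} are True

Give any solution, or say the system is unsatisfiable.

N: True, K: False, W: False

{K, N, W}: 1 true → odd ✓
{N, W}: 1 true → odd ✓
{K, N}: 1 true → odd ✓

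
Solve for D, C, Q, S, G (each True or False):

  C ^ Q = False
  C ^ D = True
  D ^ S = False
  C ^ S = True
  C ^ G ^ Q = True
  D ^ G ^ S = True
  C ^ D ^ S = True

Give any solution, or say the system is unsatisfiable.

D: False, C: True, Q: True, S: False, G: True

C ^ Q = T ^ T = False ✓
C ^ D = T ^ F = True ✓
D ^ S = F ^ F = False ✓
C ^ S = T ^ F = True ✓
C ^ G ^ Q = T ^ T ^ T = True ✓
D ^ G ^ S = F ^ T ^ F = True ✓
C ^ D ^ S = T ^ F ^ F = True ✓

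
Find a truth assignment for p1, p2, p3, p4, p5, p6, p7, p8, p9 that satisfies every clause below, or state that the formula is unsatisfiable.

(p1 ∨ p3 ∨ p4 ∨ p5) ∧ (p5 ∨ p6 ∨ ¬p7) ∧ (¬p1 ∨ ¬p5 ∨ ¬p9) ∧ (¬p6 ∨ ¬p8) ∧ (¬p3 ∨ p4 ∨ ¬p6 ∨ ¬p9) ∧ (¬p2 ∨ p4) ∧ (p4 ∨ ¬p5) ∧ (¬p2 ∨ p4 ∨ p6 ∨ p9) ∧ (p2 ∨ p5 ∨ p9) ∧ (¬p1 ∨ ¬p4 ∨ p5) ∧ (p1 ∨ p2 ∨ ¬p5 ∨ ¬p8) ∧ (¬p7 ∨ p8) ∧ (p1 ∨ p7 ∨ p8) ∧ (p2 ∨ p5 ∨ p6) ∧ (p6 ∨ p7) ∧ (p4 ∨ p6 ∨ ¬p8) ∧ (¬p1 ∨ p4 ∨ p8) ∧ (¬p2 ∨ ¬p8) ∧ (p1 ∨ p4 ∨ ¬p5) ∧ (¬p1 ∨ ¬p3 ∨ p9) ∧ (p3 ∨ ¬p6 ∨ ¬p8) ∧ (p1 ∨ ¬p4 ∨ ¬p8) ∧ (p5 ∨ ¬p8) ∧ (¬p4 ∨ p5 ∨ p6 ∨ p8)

p1 = True, p2 = True, p3 = False, p4 = True, p5 = True, p6 = True, p7 = False, p8 = False, p9 = False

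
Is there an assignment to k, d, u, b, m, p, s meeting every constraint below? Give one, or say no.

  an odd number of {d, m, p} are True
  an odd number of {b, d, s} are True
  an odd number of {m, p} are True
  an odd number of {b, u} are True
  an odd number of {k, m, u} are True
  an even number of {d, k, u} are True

k=T; d=F; u=T; b=F; m=T; p=F; s=T

{d, m, p}: 1 true → odd ✓
{b, d, s}: 1 true → odd ✓
{m, p}: 1 true → odd ✓
{b, u}: 1 true → odd ✓
{k, m, u}: 3 true → odd ✓
{d, k, u}: 2 true → even ✓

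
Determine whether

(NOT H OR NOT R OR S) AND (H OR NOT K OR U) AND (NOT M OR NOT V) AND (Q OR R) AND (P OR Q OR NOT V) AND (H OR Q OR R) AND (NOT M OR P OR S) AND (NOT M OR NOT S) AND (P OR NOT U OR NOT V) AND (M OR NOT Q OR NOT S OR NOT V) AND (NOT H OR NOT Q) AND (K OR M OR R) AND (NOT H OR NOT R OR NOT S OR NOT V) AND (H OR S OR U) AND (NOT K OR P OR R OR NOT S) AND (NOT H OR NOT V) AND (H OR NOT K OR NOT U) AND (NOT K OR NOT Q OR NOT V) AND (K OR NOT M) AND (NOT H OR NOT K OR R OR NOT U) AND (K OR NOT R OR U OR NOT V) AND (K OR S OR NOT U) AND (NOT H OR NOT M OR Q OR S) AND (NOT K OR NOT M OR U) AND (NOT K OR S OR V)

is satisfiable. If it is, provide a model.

V = False; P = False; M = False; S = True; Q = False; K = True; U = True; H = True; R = True

Set V = False.
Set P = False.
Try M = True:
  (NOT M OR P OR S) forces S = True.
  clause (NOT M OR NOT S) is falsified — backtrack.
So M = False.
Set S = True.
Set Q = False.
  then (Q OR R) forces R = True.
Set K = True.
Set U = True.
  then (H OR NOT K OR NOT U) forces H = True.
All clauses satisfied.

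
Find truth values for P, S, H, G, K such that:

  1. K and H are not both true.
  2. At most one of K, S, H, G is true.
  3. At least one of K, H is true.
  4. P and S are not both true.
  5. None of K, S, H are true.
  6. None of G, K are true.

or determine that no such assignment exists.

Unsatisfiable

Case H = True:
  Constraint (5) is violated (H=T) — contradiction.
Case H = False:
  (3) with H=F forces K = True.
  Constraint (5) is violated (K=T) — contradiction.
Both cases fail — unsatisfiable.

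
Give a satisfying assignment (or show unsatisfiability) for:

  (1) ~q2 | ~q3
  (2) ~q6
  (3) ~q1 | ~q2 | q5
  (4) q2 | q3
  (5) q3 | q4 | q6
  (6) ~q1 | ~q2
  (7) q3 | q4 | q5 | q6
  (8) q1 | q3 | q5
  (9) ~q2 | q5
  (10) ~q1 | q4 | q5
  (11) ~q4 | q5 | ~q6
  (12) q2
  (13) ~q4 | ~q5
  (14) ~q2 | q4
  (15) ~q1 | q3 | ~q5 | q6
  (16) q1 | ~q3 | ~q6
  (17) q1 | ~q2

Unsatisfiable — no assignment works.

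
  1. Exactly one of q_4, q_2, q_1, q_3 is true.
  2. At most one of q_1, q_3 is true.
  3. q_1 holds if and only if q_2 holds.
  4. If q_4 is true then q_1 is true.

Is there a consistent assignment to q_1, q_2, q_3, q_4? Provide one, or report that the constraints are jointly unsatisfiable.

q_1 = False; q_2 = False; q_3 = True; q_4 = False

  (1) {q_4, q_2, q_1, q_3}: 1 true — exactly one ✓
  (2) {q_1, q_3}: 1 true — at most one ✓
  (3) q_1=F, q_2=F — same ✓
  (4) q_4=F ⇒ q_1: vacuous ✓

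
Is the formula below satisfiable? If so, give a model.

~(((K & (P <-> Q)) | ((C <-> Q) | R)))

P=T, K=F, Q=T, R=F, C=F

  ~(((K & (P <-> Q)) | ((C <-> Q) | R))) = True
    (K & (P <-> Q)) | ((C <-> Q) | R) = False
      K & (P <-> Q) = False
        P <-> Q = True
      (C <-> Q) | R = False
        C <-> Q = False
The formula evaluates to True.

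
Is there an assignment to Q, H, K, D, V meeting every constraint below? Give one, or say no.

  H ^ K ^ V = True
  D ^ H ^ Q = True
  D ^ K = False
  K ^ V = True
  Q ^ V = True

The formula is unsatisfiable.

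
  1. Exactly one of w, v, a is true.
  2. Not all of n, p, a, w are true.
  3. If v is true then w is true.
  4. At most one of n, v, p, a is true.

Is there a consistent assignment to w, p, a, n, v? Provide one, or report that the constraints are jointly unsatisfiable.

w = False; p = False; a = True; n = False; v = False

  (1) {w, v, a}: 1 true — exactly one ✓
  (2) {n, p, a, w}: 1/4 true — not all ✓
  (3) v=F ⇒ w: vacuous ✓
  (4) {n, v, p, a}: 1 true — at most one ✓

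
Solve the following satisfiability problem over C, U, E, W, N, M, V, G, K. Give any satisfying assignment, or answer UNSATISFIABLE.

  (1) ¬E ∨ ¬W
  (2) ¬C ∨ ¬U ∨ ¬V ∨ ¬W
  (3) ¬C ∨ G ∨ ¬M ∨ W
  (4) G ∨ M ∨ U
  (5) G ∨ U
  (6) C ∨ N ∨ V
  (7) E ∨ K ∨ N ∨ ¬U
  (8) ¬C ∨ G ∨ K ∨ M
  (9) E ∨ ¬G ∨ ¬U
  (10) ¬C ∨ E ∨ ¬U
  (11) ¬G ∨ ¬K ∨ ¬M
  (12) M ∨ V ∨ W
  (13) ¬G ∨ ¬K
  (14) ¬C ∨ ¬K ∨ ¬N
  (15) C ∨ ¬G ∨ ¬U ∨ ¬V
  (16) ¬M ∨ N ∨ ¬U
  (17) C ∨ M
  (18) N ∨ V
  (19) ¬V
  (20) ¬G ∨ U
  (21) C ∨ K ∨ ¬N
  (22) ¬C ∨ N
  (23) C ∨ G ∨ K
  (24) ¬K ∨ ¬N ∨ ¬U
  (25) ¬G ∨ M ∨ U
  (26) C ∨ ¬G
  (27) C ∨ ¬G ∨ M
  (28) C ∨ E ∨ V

Unit clause (¬V) forces V = False.
In (N ∨ V) only N is left, so N = True.
Try C = False:
  (C ∨ M) forces M = True.
  (C ∨ K ∨ ¬N) forces K = True.
  (¬G ∨ ¬K ∨ ¬M) forces G = False.
  (G ∨ U) forces U = True.
  clause (¬K ∨ ¬N ∨ ¬U) is falsified — backtrack.
So C = True.
  then (¬C ∨ ¬K ∨ ¬N) forces K = False.
Set U = True.
  then (¬C ∨ E ∨ ¬U) forces E = True.
  then (¬E ∨ ¬W) forces W = False.
  then (M ∨ V ∨ W) forces M = True.
  then (¬C ∨ G ∨ ¬M ∨ W) forces G = True.
All clauses satisfied.

C: True; U: True; E: True; W: False; N: True; M: True; V: False; G: True; K: False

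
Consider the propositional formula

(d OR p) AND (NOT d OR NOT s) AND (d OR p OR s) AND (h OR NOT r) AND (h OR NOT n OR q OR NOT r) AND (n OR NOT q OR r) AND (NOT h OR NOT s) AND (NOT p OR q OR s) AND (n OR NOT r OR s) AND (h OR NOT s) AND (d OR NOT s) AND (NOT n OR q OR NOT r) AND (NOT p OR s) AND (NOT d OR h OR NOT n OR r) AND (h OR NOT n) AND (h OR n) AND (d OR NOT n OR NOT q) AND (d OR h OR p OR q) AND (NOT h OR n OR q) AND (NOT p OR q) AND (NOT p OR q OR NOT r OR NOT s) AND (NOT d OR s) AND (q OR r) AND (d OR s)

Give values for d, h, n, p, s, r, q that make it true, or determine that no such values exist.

Unsatisfiable — no assignment works.

Case d = True:
  (NOT d OR NOT s) forces s = False.
  Clause (NOT d OR s) is falsified — contradiction.
Case d = False:
  (d OR p) forces p = True.
  (d OR NOT s) forces s = False.
  Clause (NOT p OR s) is falsified — contradiction.
Both cases fail, so the formula is unsatisfiable.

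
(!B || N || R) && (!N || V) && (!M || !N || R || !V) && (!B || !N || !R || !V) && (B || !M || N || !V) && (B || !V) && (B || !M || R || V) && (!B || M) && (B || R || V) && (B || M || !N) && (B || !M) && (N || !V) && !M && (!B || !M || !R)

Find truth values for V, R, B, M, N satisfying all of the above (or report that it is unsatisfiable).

Unit clause (!M) forces M = False.
In (!B || M) only !B is left, so B = False.
In (B || M || !N) only !N is left, so N = False.
In (N || !V) only !V is left, so V = False.
In (B || R || V) only R is left, so R = True.
All clauses satisfied.

V = False, R = True, B = False, M = False, N = False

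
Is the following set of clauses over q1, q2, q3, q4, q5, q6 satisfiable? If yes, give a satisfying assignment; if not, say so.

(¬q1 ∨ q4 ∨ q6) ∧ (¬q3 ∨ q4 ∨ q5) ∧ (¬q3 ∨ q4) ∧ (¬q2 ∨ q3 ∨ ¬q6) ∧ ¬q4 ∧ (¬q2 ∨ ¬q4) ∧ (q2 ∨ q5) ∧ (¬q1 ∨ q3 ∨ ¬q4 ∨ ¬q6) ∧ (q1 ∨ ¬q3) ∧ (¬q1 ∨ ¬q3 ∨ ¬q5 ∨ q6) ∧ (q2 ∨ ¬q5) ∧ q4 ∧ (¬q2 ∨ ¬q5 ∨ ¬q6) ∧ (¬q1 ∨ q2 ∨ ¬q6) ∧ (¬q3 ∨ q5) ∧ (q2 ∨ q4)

Case q4 = True:
  Clause (¬q4) is falsified — contradiction.
Case q4 = False:
  Clause (q4) is falsified — contradiction.
Both cases fail, so the formula is unsatisfiable.

The formula is unsatisfiable.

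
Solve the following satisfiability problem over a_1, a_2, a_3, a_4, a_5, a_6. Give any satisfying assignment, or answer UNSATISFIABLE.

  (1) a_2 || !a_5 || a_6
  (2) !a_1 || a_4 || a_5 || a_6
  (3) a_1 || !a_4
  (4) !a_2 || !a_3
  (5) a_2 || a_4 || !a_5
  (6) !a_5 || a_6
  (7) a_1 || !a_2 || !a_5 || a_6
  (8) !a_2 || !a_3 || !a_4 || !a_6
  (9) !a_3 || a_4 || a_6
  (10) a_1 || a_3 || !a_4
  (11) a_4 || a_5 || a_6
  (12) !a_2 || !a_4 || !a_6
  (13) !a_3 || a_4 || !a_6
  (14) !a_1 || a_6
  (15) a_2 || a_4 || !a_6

Set a_1 = False.
  then (a_1 || !a_4) forces a_4 = False.
Try a_2 = False:
  (a_2 || a_4 || !a_5) forces a_5 = False.
  (a_4 || a_5 || a_6) forces a_6 = True.
  clause (a_2 || a_4 || !a_6) is falsified — backtrack.
So a_2 = True.
  then (!a_2 || !a_3) forces a_3 = False.
Set a_5 = False.
  then (a_4 || a_5 || a_6) forces a_6 = True.
All clauses satisfied.

a_1 = False, a_2 = True, a_3 = False, a_4 = False, a_5 = False, a_6 = True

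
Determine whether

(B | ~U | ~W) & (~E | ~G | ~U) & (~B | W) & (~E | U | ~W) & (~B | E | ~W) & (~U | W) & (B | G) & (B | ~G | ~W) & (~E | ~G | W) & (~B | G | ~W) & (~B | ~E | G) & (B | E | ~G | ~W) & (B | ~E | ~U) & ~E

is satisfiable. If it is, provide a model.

B=F, G=T, U=F, E=F, W=F

Unit clause (~E) forces E = False.
Set B = False.
  then (B | G) forces G = True.
  then (B | ~G | ~W) forces W = False.
  then (~U | W) forces U = False.
All clauses satisfied.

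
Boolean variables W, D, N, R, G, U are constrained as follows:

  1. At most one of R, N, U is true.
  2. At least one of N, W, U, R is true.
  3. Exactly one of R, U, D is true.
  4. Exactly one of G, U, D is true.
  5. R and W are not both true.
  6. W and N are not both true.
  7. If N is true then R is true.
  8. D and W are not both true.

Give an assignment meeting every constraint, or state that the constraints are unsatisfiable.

W = True, D = False, N = False, R = False, G = False, U = True

  (1) {R, N, U}: 1 true — at most one ✓
  (2) {N, W, U, R}: 2 true — at least one ✓
  (3) {R, U, D}: 1 true — exactly one ✓
  (4) {G, U, D}: 1 true — exactly one ✓
  (5) R=F, W=T — not both ✓
  (6) W=T, N=F — not both ✓
  (7) N=F ⇒ R: vacuous ✓
  (8) D=F, W=T — not both ✓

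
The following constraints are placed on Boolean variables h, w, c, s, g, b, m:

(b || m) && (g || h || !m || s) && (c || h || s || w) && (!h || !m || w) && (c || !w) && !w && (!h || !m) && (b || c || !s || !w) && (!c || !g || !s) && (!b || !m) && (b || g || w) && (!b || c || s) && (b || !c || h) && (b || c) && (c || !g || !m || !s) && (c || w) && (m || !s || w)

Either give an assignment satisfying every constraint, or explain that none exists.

Unit clause (!w) forces w = False.
In (c || w) only c is left, so c = True.
Set h = False.
  then (b || !c || h) forces b = True.
  then (!b || !m) forces m = False.
  then (m || !s || w) forces s = False.
Set g = False.
All clauses satisfied.

h = False, w = False, c = True, s = False, g = False, b = True, m = False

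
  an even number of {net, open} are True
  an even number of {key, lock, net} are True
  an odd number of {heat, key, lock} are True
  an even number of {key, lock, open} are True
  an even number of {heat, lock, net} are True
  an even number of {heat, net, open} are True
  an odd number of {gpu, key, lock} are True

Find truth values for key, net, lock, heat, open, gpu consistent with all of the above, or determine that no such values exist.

key = False; net = True; lock = True; heat = False; open = True; gpu = False

{net, open}: 2 true → even ✓
{key, lock, net}: 2 true → even ✓
{heat, key, lock}: 1 true → odd ✓
{key, lock, open}: 2 true → even ✓
{heat, lock, net}: 2 true → even ✓
{heat, net, open}: 2 true → even ✓
{gpu, key, lock}: 1 true → odd ✓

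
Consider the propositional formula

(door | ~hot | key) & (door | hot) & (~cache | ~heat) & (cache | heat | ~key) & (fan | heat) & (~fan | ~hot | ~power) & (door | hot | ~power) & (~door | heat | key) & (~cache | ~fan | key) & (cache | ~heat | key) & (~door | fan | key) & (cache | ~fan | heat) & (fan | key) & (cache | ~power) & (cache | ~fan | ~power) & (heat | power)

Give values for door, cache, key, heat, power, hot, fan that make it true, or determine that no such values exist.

door = True; cache = True; key = True; heat = False; power = True; hot = False; fan = True

Set door = True.
Set cache = True.
  then (~cache | ~heat) forces heat = False.
  then (fan | heat) forces fan = True.
  then (~door | heat | key) forces key = True.
  then (heat | power) forces power = True.
  then (~fan | ~hot | ~power) forces hot = False.
All clauses satisfied.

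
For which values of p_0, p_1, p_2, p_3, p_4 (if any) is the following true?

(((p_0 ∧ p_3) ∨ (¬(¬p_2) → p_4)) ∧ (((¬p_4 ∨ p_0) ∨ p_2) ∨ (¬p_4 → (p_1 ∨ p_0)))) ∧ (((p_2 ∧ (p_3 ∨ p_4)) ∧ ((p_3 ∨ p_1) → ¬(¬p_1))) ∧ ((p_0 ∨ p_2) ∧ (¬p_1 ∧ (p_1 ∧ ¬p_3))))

Unsatisfiable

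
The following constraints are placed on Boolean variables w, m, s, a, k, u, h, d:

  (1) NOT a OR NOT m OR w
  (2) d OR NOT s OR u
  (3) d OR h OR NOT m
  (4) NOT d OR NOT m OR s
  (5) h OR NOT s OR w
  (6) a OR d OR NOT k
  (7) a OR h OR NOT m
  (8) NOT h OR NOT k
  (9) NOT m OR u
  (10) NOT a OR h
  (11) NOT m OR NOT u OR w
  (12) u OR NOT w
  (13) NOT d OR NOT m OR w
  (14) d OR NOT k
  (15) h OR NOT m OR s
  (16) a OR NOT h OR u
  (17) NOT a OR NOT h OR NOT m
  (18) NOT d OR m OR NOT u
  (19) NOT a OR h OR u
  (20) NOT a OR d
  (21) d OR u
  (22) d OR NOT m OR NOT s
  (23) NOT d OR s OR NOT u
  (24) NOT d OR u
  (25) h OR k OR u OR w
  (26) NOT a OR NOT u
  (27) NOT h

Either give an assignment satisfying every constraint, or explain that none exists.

w = False, m = False, s = False, a = False, k = False, u = True, h = False, d = False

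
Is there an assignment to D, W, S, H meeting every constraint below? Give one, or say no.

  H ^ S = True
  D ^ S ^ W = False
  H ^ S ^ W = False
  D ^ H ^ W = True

D=F, W=T, S=T, H=F

H ^ S = F ^ T = True ✓
D ^ S ^ W = F ^ T ^ T = False ✓
H ^ S ^ W = F ^ T ^ T = False ✓
D ^ H ^ W = F ^ F ^ T = True ✓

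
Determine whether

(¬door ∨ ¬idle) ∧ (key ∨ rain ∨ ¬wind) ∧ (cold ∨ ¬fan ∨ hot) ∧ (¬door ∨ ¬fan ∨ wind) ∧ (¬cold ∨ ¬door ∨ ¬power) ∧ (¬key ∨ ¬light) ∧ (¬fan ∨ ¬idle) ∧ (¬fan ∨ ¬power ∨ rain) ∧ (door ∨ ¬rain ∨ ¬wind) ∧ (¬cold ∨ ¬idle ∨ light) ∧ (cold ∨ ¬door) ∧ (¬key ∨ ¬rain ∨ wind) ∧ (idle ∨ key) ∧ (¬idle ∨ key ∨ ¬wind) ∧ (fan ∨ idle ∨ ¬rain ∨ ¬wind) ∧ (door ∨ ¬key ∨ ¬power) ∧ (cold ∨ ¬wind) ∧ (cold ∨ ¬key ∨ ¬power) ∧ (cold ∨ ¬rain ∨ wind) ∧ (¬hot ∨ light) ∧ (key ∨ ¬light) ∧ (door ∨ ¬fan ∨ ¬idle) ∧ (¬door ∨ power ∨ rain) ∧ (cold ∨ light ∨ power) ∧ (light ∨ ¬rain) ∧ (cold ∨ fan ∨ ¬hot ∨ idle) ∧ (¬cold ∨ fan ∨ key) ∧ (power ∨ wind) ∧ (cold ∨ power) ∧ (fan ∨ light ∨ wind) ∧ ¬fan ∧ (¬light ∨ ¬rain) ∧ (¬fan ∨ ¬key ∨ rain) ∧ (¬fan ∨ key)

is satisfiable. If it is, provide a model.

Unit clause (¬fan) forces fan = False.
Try hot = True:
  (¬hot ∨ light) forces light = True.
  (¬key ∨ ¬light) forces key = False.
  clause (key ∨ ¬light) is falsified — backtrack.
So hot = False.
Set power = False.
  then (power ∨ wind) forces wind = True.
  then (cold ∨ power) forces cold = True.
  then (¬cold ∨ fan ∨ key) forces key = True.
  then (¬key ∨ ¬light) forces light = False.
  then (¬cold ∨ ¬idle ∨ light) forces idle = False.
  then (fan ∨ idle ∨ ¬rain ∨ ¬wind) forces rain = False.
  then (¬door ∨ power ∨ rain) forces door = False.
All clauses satisfied.

hot = False, fan = False, power = False, cold = True, wind = True, key = True, rain = False, light = False, idle = False, door = False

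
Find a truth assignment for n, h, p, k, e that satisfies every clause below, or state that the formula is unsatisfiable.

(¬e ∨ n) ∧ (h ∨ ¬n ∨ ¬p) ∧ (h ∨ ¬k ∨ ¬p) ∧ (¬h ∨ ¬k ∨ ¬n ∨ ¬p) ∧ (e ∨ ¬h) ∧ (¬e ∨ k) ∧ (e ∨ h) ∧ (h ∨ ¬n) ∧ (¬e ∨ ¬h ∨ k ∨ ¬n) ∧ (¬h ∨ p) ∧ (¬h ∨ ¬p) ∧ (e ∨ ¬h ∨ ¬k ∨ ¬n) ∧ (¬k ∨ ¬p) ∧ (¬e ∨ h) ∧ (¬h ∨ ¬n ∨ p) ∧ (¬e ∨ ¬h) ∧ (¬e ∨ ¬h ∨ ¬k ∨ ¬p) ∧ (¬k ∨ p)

Case h = True:
  (e ∨ ¬h) forces e = True.
  Clause (¬e ∨ ¬h) is falsified — contradiction.
Case h = False:
  (e ∨ h) forces e = True.
  Clause (¬e ∨ h) is falsified — contradiction.
Both cases fail, so the formula is unsatisfiable.

No satisfying assignment exists.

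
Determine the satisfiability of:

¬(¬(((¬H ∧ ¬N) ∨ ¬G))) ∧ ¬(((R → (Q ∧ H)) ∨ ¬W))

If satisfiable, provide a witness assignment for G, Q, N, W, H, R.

G=F, Q=F, N=F, W=T, H=T, R=T

  ¬(¬(((¬H ∧ ¬N) ∨ ¬G))) = True
    ¬(((¬H ∧ ¬N) ∨ ¬G)) = False
      (¬H ∧ ¬N) ∨ ¬G = True
        ¬H ∧ ¬N = False
          ¬H = False
          ¬N = True
        ¬G = True
  ¬(((R → (Q ∧ H)) ∨ ¬W)) = True
    (R → (Q ∧ H)) ∨ ¬W = False
      R → (Q ∧ H) = False
        Q ∧ H = False
      ¬W = False
Both conjuncts True, so the formula holds.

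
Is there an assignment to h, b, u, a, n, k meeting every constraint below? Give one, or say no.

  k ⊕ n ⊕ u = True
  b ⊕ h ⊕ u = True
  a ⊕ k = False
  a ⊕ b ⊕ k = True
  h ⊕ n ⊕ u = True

h = False, b = True, u = False, a = False, n = True, k = False

k ⊕ n ⊕ u = F ⊕ T ⊕ F = True ✓
b ⊕ h ⊕ u = T ⊕ F ⊕ F = True ✓
a ⊕ k = F ⊕ F = False ✓
a ⊕ b ⊕ k = F ⊕ T ⊕ F = True ✓
h ⊕ n ⊕ u = F ⊕ T ⊕ F = True ✓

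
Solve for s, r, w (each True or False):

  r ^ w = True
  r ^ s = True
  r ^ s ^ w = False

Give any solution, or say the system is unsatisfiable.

s=T, r=F, w=T

r ^ w = F ^ T = True ✓
r ^ s = F ^ T = True ✓
r ^ s ^ w = F ^ T ^ T = False ✓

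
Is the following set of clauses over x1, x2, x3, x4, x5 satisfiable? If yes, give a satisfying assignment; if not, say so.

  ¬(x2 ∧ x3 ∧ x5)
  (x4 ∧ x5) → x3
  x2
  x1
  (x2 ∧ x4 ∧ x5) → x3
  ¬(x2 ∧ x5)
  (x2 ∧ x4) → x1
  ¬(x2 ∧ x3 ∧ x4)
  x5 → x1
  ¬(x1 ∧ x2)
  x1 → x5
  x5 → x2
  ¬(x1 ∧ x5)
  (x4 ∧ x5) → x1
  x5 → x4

The formula is unsatisfiable.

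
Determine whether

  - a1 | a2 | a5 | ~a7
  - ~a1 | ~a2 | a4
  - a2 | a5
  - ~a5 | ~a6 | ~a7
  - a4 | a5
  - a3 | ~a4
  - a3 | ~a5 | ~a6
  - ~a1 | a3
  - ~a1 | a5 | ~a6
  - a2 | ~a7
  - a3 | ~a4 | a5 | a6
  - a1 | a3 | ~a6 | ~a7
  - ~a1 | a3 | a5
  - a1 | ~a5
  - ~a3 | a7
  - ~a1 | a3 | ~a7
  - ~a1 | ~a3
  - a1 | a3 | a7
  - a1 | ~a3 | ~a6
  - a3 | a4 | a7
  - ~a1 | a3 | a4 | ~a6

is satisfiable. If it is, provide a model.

Try a1 = True:
  (~a1 | a3) forces a3 = True.
  clause (~a1 | ~a3) is falsified — backtrack.
So a1 = False.
  then (a1 | ~a5) forces a5 = False.
  then (a2 | a5) forces a2 = True.
  then (a4 | a5) forces a4 = True.
  then (a3 | ~a4) forces a3 = True.
  then (~a3 | a7) forces a7 = True.
  then (a1 | ~a3 | ~a6) forces a6 = False.
All clauses satisfied.

a1: False, a2: True, a3: True, a4: True, a5: False, a6: False, a7: True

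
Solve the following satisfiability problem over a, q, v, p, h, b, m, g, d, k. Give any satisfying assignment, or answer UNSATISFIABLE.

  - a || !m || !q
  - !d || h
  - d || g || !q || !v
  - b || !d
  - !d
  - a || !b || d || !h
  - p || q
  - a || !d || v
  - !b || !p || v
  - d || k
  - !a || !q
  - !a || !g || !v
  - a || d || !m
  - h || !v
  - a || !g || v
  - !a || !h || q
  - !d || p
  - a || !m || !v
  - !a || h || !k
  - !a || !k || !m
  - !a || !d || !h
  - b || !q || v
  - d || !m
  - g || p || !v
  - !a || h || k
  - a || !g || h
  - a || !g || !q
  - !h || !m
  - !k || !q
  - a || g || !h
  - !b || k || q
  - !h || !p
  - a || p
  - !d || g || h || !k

a=F; q=F; v=F; p=T; h=F; b=F; m=F; g=F; d=F; k=T

Unit clause (!d) forces d = False.
In (d || k) only k is left, so k = True.
In (d || !m) only !m is left, so m = False.
In (!k || !q) only !q is left, so q = False.
In (p || q) only p is left, so p = True.
In (!h || !p) only !h is left, so h = False.
In (h || !v) only !v is left, so v = False.
In (!a || h || !k) only !a is left, so a = False.
In (a || !g || h) only !g is left, so g = False.
In (!b || !p || v) only !b is left, so b = False.
All clauses satisfied.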